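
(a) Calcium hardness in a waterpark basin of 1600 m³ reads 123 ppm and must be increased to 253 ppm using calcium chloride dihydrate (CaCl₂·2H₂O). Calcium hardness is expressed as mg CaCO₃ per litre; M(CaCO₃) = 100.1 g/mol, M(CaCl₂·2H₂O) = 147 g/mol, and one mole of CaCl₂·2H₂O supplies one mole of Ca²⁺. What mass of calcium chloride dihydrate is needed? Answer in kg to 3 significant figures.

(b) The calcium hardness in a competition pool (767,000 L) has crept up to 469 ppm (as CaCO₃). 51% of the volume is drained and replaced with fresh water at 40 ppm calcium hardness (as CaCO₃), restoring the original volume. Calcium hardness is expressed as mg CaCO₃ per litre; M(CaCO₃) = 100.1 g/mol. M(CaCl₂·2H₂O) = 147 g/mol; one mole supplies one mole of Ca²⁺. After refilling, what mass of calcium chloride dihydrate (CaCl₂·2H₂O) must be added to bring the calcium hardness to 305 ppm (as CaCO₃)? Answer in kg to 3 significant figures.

(a) Volume: 1600 m³ = 1,600,000 L.
(a) Hardness to add: (253 − 123) = 130 mg/L as CaCO₃ × 1,600,000 L = 208,000 g as CaCO₃.
(a) Moles of Ca²⁺ (1 mol Ca²⁺ ≡ 1 mol CaCO₃): 208,000 / 100.1 g/mol = 2078 mol.
(a) Mass of CaCl₂·2H₂O: 2078 × 147 = 305,500 g.

(b) After draining 51% and refilling: 469 × 0.49 + 40 × 0.51 = 250.21 ppm.
(b) Deficit to target: 305 − 250.21 = 54.79 mg/L.
(b) As CaCO₃: 54.79 mg/L × 767,000 L = 42,020 g; ÷ 100.1 = 419.8 mol Ca²⁺.
(b) Mass: 419.8 × 147 = 61,710 g.

(a) 305 kg; (b) 61.7 kg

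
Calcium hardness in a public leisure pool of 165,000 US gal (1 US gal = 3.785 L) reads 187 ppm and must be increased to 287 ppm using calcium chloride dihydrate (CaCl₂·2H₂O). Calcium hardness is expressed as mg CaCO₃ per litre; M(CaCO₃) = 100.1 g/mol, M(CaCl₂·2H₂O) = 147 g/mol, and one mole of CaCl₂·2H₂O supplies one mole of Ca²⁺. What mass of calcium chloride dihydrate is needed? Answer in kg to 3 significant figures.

Volume: 165,000 US gal × 3.785 L/gal = 624,525 L.
Hardness to add: (287 − 187) = 100 mg/L as CaCO₃ × 624,525 L = 62,450 g as CaCO₃.
Moles of Ca²⁺ (1 mol Ca²⁺ ≡ 1 mol CaCO₃): 62,450 / 100.1 g/mol = 623.9 mol.
Mass of CaCl₂·2H₂O: 623.9 × 147 = 91,710 g.

91.7 kg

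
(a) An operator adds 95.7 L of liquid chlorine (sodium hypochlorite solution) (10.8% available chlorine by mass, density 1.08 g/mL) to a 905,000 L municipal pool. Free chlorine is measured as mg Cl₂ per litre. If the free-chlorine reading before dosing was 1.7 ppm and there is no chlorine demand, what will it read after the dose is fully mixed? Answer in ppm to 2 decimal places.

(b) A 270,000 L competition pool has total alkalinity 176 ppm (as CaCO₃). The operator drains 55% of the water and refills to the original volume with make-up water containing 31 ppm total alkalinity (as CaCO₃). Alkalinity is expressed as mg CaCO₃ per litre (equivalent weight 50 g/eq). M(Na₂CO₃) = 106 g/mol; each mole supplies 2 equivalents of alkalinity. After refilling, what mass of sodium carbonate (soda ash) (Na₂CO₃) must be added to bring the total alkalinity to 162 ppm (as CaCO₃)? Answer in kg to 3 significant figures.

(a) 14.03 ppm; (b) 18.8 kg

(a) Mass of solution: 95.7 L × 1000 mL/L × 1.08 g/mL = 103,400 g.
(a) Available chlorine delivered: 103,400 g × 0.108 = 11,160 g as Cl₂.
(a) Concentration rise: 11,160 g / 905,000 L = 12.33 mg/L = 12.33 ppm.
(a) Final FC: 1.7 + 12.33 = 14.03 ppm.

(b) After draining 55% and refilling: 176 × 0.45 + 31 × 0.55 = 96.25 ppm.
(b) Deficit to target: 162 − 96.25 = 65.75 mg/L.
(b) As CaCO₃: 65.75 mg/L × 270,000 L = 17,750 g; ÷ 50 g/eq ÷ 2 = 177.5 mol Na₂CO₃.
(b) Mass: 177.5 × 106 = 18,820 g.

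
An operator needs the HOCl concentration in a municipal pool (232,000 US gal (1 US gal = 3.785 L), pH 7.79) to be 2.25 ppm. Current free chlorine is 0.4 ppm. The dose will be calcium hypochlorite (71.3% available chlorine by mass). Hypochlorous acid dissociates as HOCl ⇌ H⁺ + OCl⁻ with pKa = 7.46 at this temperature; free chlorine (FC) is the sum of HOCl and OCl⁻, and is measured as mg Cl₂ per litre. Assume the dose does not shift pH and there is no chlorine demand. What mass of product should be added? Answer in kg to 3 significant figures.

8.20 kg

Volume: 232,000 US gal × 3.785 L/gal = 878,120 L.
[OCl⁻]/[HOCl] = 10^(pH − pKa) = 10^(7.79 − 7.46) = 2.138; fraction as HOCl = 1/(1 + 2.138) = 0.3187.
Free chlorine required for 2.25 ppm HOCl: 2.25 / 0.3187 = 7.06 ppm.
FC to add: 7.06 − 0.4 = 6.66 mg/L as Cl₂.
Cl₂ equivalent: 6.66 mg/L × 878,120 L = 5849 g.
Product at 71.3% available Cl: 5849 / 0.713 = 8203 g.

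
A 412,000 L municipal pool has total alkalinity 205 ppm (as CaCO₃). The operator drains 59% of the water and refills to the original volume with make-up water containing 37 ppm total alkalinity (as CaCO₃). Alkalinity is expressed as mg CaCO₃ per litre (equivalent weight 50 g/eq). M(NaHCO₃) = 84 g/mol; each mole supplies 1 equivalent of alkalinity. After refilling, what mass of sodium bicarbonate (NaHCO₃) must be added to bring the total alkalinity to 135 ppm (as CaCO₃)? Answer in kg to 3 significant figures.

20.2 kg

After draining 59% and refilling: 205 × 0.41 + 37 × 0.59 = 105.88 ppm.
Deficit to target: 135 − 105.88 = 29.12 mg/L.
As CaCO₃: 29.12 mg/L × 412,000 L = 12,000 g; ÷ 50 g/eq ÷ 1 = 239.9 mol NaHCO₃.
Mass: 239.9 × 84 = 20,160 g.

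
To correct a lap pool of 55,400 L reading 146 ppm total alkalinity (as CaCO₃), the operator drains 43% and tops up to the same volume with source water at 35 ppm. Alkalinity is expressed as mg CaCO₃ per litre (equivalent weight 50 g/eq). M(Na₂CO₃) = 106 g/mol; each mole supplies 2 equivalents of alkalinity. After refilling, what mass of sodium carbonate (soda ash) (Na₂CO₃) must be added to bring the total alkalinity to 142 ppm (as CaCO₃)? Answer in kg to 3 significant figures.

2.57 kg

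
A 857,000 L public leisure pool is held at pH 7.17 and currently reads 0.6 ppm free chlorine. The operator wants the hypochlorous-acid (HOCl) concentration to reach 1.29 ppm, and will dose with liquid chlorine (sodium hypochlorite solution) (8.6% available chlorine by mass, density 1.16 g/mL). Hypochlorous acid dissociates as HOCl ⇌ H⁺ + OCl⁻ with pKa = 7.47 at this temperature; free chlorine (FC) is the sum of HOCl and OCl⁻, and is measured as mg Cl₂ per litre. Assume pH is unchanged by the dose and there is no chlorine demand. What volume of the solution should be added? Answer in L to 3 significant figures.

11.5 L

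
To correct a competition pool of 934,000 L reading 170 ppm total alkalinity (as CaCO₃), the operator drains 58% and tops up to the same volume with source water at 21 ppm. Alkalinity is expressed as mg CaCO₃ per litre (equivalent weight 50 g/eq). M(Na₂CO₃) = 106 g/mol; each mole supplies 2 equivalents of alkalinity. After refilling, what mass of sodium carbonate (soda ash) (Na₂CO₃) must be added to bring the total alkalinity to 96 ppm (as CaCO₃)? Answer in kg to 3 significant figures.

12.3 kg

After draining 58% and refilling: 170 × 0.42 + 21 × 0.58 = 83.58 ppm.
Deficit to target: 96 − 83.58 = 12.42 mg/L.
As CaCO₃: 12.42 mg/L × 934,000 L = 11,600 g; ÷ 50 g/eq ÷ 2 = 116 mol Na₂CO₃.
Mass: 116 × 106 = 12,300 g.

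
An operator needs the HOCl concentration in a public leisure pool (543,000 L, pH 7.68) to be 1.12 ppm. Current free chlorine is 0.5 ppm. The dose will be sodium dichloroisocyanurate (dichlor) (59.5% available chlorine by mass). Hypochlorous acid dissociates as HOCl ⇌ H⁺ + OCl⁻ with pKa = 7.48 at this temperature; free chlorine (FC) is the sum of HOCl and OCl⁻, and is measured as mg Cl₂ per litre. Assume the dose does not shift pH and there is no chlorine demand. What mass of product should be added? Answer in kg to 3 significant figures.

[OCl⁻]/[HOCl] = 10^(pH − pKa) = 10^(7.68 − 7.48) = 1.585; fraction as HOCl = 1/(1 + 1.585) = 0.3869.
Free chlorine required for 1.12 ppm HOCl: 1.12 / 0.3869 = 2.895 ppm.
FC to add: 2.895 − 0.5 = 2.395 mg/L as Cl₂.
Cl₂ equivalent: 2.395 mg/L × 543,000 L = 1301 g.
Product at 59.5% available Cl: 1301 / 0.595 = 2186 g.

2.19 kg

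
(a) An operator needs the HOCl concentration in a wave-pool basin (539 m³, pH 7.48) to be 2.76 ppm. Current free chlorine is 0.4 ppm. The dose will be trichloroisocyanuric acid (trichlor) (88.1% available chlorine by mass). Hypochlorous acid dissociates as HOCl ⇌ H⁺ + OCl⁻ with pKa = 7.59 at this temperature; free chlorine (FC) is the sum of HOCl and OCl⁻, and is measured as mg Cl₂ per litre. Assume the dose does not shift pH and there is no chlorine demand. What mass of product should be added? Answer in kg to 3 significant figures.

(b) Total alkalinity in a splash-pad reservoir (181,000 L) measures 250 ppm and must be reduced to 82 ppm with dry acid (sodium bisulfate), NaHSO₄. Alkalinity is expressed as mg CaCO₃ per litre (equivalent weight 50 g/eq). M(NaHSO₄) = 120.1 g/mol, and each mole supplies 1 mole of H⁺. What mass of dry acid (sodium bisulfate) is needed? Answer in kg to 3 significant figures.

(a) Volume: 539 m³ = 539,000 L.
(a) [OCl⁻]/[HOCl] = 10^(pH − pKa) = 10^(7.48 − 7.59) = 0.7762; fraction as HOCl = 1/(1 + 0.7762) = 0.563.
(a) Free chlorine required for 2.76 ppm HOCl: 2.76 / 0.563 = 4.902 ppm.
(a) FC to add: 4.902 − 0.4 = 4.502 mg/L as Cl₂.
(a) Cl₂ equivalent: 4.502 mg/L × 539,000 L = 2427 g.
(a) Product at 88.1% available Cl: 2427 / 0.881 = 2755 g.

(b) Alkalinity to neutralize: (250 − 82) = 168 mg/L as CaCO₃ × 181,000 L = 30,410 g as CaCO₃.
(b) Equivalents of H⁺ required: 30,410 ÷ 50 g/eq = 608.2 eq = 608.2 mol NaHSO₄.
(b) Mass of NaHSO₄: 608.2 × 120.1 = 73,040 g.

(a) 2.75 kg; (b) 73.0 kg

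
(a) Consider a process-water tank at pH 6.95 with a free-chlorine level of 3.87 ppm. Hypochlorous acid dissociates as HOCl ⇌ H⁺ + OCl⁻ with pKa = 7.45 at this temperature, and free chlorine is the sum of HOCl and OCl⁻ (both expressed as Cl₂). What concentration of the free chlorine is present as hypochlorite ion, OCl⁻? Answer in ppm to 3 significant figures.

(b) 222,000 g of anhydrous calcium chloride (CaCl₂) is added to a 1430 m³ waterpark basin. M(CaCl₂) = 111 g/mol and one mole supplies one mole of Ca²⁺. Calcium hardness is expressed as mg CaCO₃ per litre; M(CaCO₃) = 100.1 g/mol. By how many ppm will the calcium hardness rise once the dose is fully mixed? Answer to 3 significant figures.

(a) 0.930 ppm; (b) 140 ppm

(a) [OCl⁻]/[HOCl] = 10^(pH − pKa) = 10^(6.95 − 7.45) = 10^-0.50 = 0.3162.
(a) Fraction as HOCl = 1 / (1 + 0.3162) = 0.7597.
(a) OCl⁻ = (1 − 0.7597) × 3.87 ppm = 0.9298 ppm.

(b) Volume: 1430 m³ = 1,430,000 L.
(b) Moles of Ca²⁺: 222,000 g ÷ 111 g/mol = 2000 mol.
(b) As CaCO₃: 2000 mol × 100.1 g/mol = 200,200 g.
(b) Rise: 200,200 g / 1,430,000 L × 1000 = 140 mg/L.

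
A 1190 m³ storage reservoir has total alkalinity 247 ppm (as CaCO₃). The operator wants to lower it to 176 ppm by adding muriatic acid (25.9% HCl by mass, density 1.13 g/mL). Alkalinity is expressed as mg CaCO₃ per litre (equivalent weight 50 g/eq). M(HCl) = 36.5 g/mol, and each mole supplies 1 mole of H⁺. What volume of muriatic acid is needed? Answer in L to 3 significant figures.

211 L

Volume: 1190 m³ = 1,190,000 L.
Alkalinity to neutralize: (247 − 176) = 71 mg/L as CaCO₃ × 1,190,000 L = 84,490 g as CaCO₃.
Equivalents of H⁺ required: 84,490 ÷ 50 g/eq = 1690 eq = 1690 mol HCl.
Mass of HCl: 1690 × 36.5 = 61,680 g.
Mass of 25.9% solution: 61,680 / 0.259 = 238,100 g.
Volume: 238,100 g ÷ 1.13 g/mL = 210,700 mL.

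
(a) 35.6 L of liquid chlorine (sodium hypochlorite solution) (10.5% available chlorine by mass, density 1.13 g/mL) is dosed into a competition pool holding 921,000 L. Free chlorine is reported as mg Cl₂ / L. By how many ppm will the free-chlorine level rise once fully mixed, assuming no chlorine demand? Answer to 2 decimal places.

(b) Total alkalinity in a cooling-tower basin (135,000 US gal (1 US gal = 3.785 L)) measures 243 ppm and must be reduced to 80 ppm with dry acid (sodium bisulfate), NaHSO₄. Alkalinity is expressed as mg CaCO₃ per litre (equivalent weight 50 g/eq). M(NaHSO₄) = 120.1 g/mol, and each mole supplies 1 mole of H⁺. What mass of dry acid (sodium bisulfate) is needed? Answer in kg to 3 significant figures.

(a) 4.59 ppm; (b) 200 kg

(a) Mass of solution: 35.6 L × 1000 mL/L × 1.13 g/mL = 40,230 g.
(a) Available chlorine delivered: 40,230 g × 0.105 = 4224 g as Cl₂.
(a) Concentration rise: 4224 g / 921,000 L = 4.586 mg/L = 4.59 ppm.

(b) Volume: 135,000 US gal × 3.785 L/gal = 510,975 L.
(b) Alkalinity to neutralize: (243 − 80) = 163 mg/L as CaCO₃ × 510,975 L = 83,290 g as CaCO₃.
(b) Equivalents of H⁺ required: 83,290 ÷ 50 g/eq = 1666 eq = 1666 mol NaHSO₄.
(b) Mass of NaHSO₄: 1666 × 120.1 = 200,100 g.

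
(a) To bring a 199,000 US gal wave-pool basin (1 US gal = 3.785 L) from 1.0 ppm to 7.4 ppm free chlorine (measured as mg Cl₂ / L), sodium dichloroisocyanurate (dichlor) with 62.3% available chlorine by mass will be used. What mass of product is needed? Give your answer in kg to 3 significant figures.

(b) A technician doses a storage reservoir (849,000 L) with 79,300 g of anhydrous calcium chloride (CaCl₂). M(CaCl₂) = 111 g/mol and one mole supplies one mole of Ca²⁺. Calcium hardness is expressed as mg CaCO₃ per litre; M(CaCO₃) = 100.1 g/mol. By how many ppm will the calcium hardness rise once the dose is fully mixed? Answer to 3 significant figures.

(a) Volume: 199,000 US gal × 3.785 L/gal = 753,215 L.
(a) Chlorine deficit: 7.4 − 1.0 = 6.4 ppm = 6.4 mg/L as Cl₂.
(a) Cl₂ equivalent needed: 6.4 mg/L × 753,215 L = 4,821,000 mg = 4821 g.
(a) Product at 62.3% available chlorine: 4821 / 0.623 = 7738 g.

(b) Moles of Ca²⁺: 79,300 g ÷ 111 g/mol = 714.4 mol.
(b) As CaCO₃: 714.4 mol × 100.1 g/mol = 71,510 g.
(b) Rise: 71,510 g / 849,000 L × 1000 = 84.23 mg/L.

(a) 7.74 kg; (b) 84.2 ppm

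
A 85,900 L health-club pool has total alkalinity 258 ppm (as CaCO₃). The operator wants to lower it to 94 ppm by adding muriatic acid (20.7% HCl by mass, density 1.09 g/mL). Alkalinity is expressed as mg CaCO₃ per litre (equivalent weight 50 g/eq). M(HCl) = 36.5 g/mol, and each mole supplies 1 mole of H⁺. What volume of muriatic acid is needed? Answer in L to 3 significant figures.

Alkalinity to neutralize: (258 − 94) = 164 mg/L as CaCO₃ × 85,900 L = 14,090 g as CaCO₃.
Equivalents of H⁺ required: 14,090 ÷ 50 g/eq = 281.8 eq = 281.8 mol HCl.
Mass of HCl: 281.8 × 36.5 = 10,280 g.
Mass of 20.7% solution: 10,280 / 0.207 = 49,680 g.
Volume: 49,680 g ÷ 1.09 g/mL = 45,580 mL.

45.6 L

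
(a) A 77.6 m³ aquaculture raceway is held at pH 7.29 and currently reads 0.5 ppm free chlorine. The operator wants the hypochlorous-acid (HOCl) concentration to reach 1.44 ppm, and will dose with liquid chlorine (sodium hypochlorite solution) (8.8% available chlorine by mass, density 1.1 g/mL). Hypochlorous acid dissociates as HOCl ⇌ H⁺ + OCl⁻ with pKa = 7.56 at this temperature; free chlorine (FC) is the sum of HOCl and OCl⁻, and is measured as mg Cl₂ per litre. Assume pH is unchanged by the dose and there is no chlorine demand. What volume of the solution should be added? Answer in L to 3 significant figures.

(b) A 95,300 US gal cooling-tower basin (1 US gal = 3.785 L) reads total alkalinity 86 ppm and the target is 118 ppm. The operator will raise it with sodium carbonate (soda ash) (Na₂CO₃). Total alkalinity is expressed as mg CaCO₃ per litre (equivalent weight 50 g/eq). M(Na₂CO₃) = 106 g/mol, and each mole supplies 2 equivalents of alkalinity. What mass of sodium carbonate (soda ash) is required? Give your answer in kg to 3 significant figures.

(a) 1.37 L; (b) 12.2 kg

(a) Volume: 77.6 m³ = 77,600 L.
(a) [OCl⁻]/[HOCl] = 10^(pH − pKa) = 10^(7.29 − 7.56) = 0.537; fraction as HOCl = 1/(1 + 0.537) = 0.6506.
(a) Free chlorine required for 1.44 ppm HOCl: 1.44 / 0.6506 = 2.213 ppm.
(a) FC to add: 2.213 − 0.5 = 1.713 mg/L as Cl₂.
(a) Cl₂ equivalent: 1.713 mg/L × 77,600 L = 133 g.
(a) Product at 8.8% available Cl: 133 / 0.088 = 1511 g.
(a) Volume: 1511 g ÷ 1.1 g/mL = 1373 mL.

(b) Volume: 95,300 US gal × 3.785 L/gal = 360,710 L.
(b) Alkalinity to add: (118 − 86) = 32 mg/L as CaCO₃ × 360,710 L = 11,540 g as CaCO₃.
(b) Equivalents: 11,540 g ÷ 50 g/eq = 230.9 eq.
(b) Each mole of Na₂CO₃ supplies 2 eq, so 230.9 / 2 = 115.4 mol.
(b) Mass: 115.4 mol × 106 g/mol = 12,240 g.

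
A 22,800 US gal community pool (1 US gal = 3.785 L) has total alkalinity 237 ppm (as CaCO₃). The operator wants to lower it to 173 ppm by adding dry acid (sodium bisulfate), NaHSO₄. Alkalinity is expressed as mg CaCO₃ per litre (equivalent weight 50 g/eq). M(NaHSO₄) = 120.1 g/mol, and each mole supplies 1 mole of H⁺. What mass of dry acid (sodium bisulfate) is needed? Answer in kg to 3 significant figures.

Volume: 22,800 US gal × 3.785 L/gal = 86,298 L.
Alkalinity to neutralize: (237 − 173) = 64 mg/L as CaCO₃ × 86,298 L = 5523 g as CaCO₃.
Equivalents of H⁺ required: 5523 ÷ 50 g/eq = 110.5 eq = 110.5 mol NaHSO₄.
Mass of NaHSO₄: 110.5 × 120.1 = 13,270 g.

13.3 kg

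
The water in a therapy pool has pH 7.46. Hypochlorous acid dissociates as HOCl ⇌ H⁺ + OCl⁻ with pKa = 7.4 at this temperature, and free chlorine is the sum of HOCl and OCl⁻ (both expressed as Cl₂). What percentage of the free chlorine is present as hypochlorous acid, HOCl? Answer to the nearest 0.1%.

[OCl⁻]/[HOCl] = 10^(pH − pKa) = 10^(7.46 − 7.4) = 10^0.06 = 1.148.
Fraction as HOCl = 1 / (1 + 1.148) = 0.4655.

46.6%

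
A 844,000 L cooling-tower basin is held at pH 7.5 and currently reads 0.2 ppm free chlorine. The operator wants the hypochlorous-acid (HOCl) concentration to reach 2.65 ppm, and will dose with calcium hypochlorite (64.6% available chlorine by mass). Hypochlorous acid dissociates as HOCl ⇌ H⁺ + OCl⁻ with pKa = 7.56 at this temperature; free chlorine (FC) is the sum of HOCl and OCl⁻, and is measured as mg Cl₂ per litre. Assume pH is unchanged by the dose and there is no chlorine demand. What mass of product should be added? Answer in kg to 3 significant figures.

[OCl⁻]/[HOCl] = 10^(pH − pKa) = 10^(7.5 − 7.56) = 0.871; fraction as HOCl = 1/(1 + 0.871) = 0.5345.
Free chlorine required for 2.65 ppm HOCl: 2.65 / 0.5345 = 4.958 ppm.
FC to add: 4.958 − 0.2 = 4.758 mg/L as Cl₂.
Cl₂ equivalent: 4.758 mg/L × 844,000 L = 4016 g.
Product at 64.6% available Cl: 4016 / 0.646 = 6216 g.

6.22 kg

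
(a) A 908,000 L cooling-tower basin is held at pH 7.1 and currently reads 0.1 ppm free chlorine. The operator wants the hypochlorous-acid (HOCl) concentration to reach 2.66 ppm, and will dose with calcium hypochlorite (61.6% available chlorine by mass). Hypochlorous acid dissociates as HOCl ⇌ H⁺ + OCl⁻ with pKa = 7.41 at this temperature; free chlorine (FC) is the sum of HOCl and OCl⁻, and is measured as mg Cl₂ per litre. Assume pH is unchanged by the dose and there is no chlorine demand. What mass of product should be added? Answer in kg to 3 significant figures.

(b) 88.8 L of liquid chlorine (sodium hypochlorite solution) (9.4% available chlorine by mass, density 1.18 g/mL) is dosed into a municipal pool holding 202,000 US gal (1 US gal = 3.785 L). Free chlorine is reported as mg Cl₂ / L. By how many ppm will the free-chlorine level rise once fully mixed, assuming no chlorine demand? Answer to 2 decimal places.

(a) 5.69 kg; (b) 12.88 ppm

(a) [OCl⁻]/[HOCl] = 10^(pH − pKa) = 10^(7.1 − 7.41) = 0.4898; fraction as HOCl = 1/(1 + 0.4898) = 0.6712.
(a) Free chlorine required for 2.66 ppm HOCl: 2.66 / 0.6712 = 3.963 ppm.
(a) FC to add: 3.963 − 0.1 = 3.863 mg/L as Cl₂.
(a) Cl₂ equivalent: 3.863 mg/L × 908,000 L = 3507 g.
(a) Product at 61.6% available Cl: 3507 / 0.616 = 5694 g.

(b) Volume: 202,000 US gal × 3.785 L/gal = 764,570 L.
(b) Mass of solution: 88.8 L × 1000 mL/L × 1.18 g/mL = 104,800 g.
(b) Available chlorine delivered: 104,800 g × 0.094 = 9850 g as Cl₂.
(b) Concentration rise: 9850 g / 764,570 L = 12.88 mg/L = 12.88 ppm.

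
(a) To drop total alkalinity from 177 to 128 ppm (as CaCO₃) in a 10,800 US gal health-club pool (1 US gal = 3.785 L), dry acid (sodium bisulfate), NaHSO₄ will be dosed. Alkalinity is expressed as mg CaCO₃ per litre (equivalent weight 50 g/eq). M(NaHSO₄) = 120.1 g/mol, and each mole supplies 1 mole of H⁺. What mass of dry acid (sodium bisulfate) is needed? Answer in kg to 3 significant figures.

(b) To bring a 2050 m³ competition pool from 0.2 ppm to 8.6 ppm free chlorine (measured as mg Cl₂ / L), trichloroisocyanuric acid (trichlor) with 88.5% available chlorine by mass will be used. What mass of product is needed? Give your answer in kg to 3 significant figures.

(a) 4.81 kg; (b) 19.5 kg

(a) Volume: 10,800 US gal × 3.785 L/gal = 40,878 L.
(a) Alkalinity to neutralize: (177 − 128) = 49 mg/L as CaCO₃ × 40,878 L = 2003 g as CaCO₃.
(a) Equivalents of H⁺ required: 2003 ÷ 50 g/eq = 40.06 eq = 40.06 mol NaHSO₄.
(a) Mass of NaHSO₄: 40.06 × 120.1 = 4811 g.

(b) Volume: 2050 m³ = 2,050,000 L.
(b) Chlorine deficit: 8.6 − 0.2 = 8.4 ppm = 8.4 mg/L as Cl₂.
(b) Cl₂ equivalent needed: 8.4 mg/L × 2,050,000 L = 17,220,000 mg = 17,220 g.
(b) Product at 88.5% available chlorine: 17,220 / 0.885 = 19,460 g.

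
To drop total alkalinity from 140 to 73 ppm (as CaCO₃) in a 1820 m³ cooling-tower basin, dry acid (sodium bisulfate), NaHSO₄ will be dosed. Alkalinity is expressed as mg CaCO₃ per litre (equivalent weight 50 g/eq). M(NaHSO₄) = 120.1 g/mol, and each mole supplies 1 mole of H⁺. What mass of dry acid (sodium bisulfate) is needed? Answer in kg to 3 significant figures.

293 kg

Volume: 1820 m³ = 1,820,000 L.
Alkalinity to neutralize: (140 − 73) = 67 mg/L as CaCO₃ × 1,820,000 L = 121,900 g as CaCO₃.
Equivalents of H⁺ required: 121,900 ÷ 50 g/eq = 2439 eq = 2439 mol NaHSO₄.
Mass of NaHSO₄: 2439 × 120.1 = 292,900 g.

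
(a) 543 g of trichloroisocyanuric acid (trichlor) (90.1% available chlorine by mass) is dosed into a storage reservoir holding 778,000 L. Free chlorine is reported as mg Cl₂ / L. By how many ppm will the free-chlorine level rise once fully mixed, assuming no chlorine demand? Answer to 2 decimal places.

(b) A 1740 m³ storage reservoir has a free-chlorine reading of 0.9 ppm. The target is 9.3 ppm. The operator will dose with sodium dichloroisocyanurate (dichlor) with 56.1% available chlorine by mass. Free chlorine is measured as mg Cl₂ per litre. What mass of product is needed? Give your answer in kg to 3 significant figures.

(a) 0.63 ppm; (b) 26.1 kg

(a) Available chlorine delivered: 543 g × 0.901 = 489.2 g as Cl₂.
(a) Concentration rise: 489.2 g / 778,000 L = 0.6288 mg/L = 0.63 ppm.

(b) Volume: 1740 m³ = 1,740,000 L.
(b) Chlorine deficit: 9.3 − 0.9 = 8.4 ppm = 8.4 mg/L as Cl₂.
(b) Cl₂ equivalent needed: 8.4 mg/L × 1,740,000 L = 14,620,000 mg = 14,620 g.
(b) Product at 56.1% available chlorine: 14,620 / 0.561 = 26,050 g.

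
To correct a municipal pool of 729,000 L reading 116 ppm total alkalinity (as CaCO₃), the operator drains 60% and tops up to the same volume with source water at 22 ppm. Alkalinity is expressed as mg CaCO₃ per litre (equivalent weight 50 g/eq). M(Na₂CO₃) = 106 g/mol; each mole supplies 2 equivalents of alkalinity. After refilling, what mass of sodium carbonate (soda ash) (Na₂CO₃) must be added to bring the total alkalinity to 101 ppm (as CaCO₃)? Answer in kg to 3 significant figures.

32.0 kg

After draining 60% and refilling: 116 × 0.40 + 22 × 0.60 = 59.6 ppm.
Deficit to target: 101 − 59.6 = 41.4 mg/L.
As CaCO₃: 41.4 mg/L × 729,000 L = 30,180 g; ÷ 50 g/eq ÷ 2 = 301.8 mol Na₂CO₃.
Mass: 301.8 × 106 = 31,990 g.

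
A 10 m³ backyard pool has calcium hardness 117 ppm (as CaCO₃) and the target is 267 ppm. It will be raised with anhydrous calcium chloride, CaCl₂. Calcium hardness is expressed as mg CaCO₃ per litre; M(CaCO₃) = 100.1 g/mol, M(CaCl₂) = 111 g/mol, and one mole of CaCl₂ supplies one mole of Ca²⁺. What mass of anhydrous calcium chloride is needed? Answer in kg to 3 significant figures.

Volume: 10 m³ = 10,000 L.
Hardness to add: (267 − 117) = 150 mg/L as CaCO₃ × 10,000 L = 1500 g as CaCO₃.
Moles of Ca²⁺ (1 mol Ca²⁺ ≡ 1 mol CaCO₃): 1500 / 100.1 g/mol = 14.99 mol.
Mass of CaCl₂: 14.99 × 111 = 1663 g.

1.66 kg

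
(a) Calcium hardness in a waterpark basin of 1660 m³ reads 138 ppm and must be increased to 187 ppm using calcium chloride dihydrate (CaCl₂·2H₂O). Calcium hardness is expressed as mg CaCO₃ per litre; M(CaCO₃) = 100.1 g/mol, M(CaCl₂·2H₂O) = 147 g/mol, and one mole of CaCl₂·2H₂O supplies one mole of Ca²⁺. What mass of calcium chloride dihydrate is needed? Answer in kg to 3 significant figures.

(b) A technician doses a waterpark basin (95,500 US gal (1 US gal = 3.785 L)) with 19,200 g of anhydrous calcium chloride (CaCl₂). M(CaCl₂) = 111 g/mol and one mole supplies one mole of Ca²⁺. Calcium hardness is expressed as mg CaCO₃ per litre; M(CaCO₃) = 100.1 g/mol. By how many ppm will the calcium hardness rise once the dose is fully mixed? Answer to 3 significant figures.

(a) 119 kg; (b) 47.9 ppm

(a) Volume: 1660 m³ = 1,660,000 L.
(a) Hardness to add: (187 − 138) = 49 mg/L as CaCO₃ × 1,660,000 L = 81,340 g as CaCO₃.
(a) Moles of Ca²⁺ (1 mol Ca²⁺ ≡ 1 mol CaCO₃): 81,340 / 100.1 g/mol = 812.6 mol.
(a) Mass of CaCl₂·2H₂O: 812.6 × 147 = 119,500 g.

(b) Volume: 95,500 US gal × 3.785 L/gal = 361,468 L.
(b) Moles of Ca²⁺: 19,200 g ÷ 111 g/mol = 173 mol.
(b) As CaCO₃: 173 mol × 100.1 g/mol = 17,310 g.
(b) Rise: 17,310 g / 361,468 L × 1000 = 47.9 mg/L.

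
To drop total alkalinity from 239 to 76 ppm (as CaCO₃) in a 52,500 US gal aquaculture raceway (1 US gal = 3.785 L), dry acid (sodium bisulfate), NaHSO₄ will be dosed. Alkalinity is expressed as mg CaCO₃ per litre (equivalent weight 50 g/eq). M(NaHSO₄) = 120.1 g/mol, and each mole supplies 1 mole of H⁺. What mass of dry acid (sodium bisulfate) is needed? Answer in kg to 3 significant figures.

Volume: 52,500 US gal × 3.785 L/gal = 198,712 L.
Alkalinity to neutralize: (239 − 76) = 163 mg/L as CaCO₃ × 198,712 L = 32,390 g as CaCO₃.
Equivalents of H⁺ required: 32,390 ÷ 50 g/eq = 647.8 eq = 647.8 mol NaHSO₄.
Mass of NaHSO₄: 647.8 × 120.1 = 77,800 g.

77.8 kg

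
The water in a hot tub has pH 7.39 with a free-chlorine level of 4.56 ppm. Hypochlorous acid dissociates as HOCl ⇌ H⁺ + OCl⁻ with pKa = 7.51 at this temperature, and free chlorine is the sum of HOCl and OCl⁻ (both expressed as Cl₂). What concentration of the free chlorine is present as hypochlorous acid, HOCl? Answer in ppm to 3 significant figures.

[OCl⁻]/[HOCl] = 10^(pH − pKa) = 10^(7.39 − 7.51) = 10^-0.12 = 0.7586.
Fraction as HOCl = 1 / (1 + 0.7586) = 0.5686.
HOCl = 0.5686 × 4.56 ppm = 2.593 ppm.

2.59 ppm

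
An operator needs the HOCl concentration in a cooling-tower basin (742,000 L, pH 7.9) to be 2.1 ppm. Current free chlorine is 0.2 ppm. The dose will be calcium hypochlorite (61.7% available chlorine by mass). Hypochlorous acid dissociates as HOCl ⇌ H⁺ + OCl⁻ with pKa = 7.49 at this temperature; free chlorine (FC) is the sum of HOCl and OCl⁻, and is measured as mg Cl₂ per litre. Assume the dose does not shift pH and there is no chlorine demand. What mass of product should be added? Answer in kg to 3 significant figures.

8.78 kg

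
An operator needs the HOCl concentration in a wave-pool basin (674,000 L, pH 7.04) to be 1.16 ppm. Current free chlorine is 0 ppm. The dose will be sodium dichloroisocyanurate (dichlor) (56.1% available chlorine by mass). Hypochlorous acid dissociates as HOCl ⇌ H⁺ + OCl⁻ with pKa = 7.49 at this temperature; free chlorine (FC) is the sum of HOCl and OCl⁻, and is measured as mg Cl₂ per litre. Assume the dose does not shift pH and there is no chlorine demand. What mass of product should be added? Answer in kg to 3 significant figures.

1.89 kg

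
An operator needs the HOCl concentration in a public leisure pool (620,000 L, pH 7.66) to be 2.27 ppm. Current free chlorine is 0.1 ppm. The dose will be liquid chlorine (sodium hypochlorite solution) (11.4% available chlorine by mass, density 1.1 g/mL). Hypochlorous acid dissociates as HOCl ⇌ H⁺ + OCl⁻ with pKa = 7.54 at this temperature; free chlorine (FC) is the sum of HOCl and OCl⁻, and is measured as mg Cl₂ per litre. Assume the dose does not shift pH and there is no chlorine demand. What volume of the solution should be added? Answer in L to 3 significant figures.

[OCl⁻]/[HOCl] = 10^(pH − pKa) = 10^(7.66 − 7.54) = 1.318; fraction as HOCl = 1/(1 + 1.318) = 0.4314.
Free chlorine required for 2.27 ppm HOCl: 2.27 / 0.4314 = 5.262 ppm.
FC to add: 5.262 − 0.1 = 5.162 mg/L as Cl₂.
Cl₂ equivalent: 5.162 mg/L × 620,000 L = 3201 g.
Product at 11.4% available Cl: 3201 / 0.114 = 28,080 g.
Volume: 28,080 g ÷ 1.1 g/mL = 25,520 mL.

25.5 L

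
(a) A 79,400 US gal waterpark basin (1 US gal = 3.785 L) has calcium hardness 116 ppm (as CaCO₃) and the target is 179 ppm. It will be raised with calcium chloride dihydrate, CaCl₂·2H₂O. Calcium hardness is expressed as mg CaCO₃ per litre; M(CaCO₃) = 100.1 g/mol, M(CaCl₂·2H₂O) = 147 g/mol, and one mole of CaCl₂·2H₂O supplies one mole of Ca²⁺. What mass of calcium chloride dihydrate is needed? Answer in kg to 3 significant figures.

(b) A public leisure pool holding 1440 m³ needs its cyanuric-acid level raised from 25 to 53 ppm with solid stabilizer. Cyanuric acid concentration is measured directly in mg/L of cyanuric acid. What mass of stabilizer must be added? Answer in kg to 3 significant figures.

(a) 27.8 kg; (b) 40.3 kg

(a) Volume: 79,400 US gal × 3.785 L/gal = 300,529 L.
(a) Hardness to add: (179 − 116) = 63 mg/L as CaCO₃ × 300,529 L = 18,930 g as CaCO₃.
(a) Moles of Ca²⁺ (1 mol Ca²⁺ ≡ 1 mol CaCO₃): 18,930 / 100.1 g/mol = 189.1 mol.
(a) Mass of CaCl₂·2H₂O: 189.1 × 147 = 27,800 g.

(b) Volume: 1440 m³ = 1,440,000 L.
(b) CYA to add: (53 − 25) = 28 mg/L × 1,440,000 L = 40,320 g cyanuric acid.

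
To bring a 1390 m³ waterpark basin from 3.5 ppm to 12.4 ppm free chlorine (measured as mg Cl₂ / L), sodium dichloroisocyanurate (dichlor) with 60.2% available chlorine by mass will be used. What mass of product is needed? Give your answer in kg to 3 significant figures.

Volume: 1390 m³ = 1,390,000 L.
Chlorine deficit: 12.4 − 3.5 = 8.9 ppm = 8.9 mg/L as Cl₂.
Cl₂ equivalent needed: 8.9 mg/L × 1,390,000 L = 12,370,000 mg = 12,370 g.
Product at 60.2% available chlorine: 12,370 / 0.602 = 20,550 g.

20.5 kg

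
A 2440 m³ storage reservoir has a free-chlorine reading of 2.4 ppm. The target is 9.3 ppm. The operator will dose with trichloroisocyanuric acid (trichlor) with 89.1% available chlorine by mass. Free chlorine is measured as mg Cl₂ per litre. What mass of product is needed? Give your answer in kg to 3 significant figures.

18.9 kg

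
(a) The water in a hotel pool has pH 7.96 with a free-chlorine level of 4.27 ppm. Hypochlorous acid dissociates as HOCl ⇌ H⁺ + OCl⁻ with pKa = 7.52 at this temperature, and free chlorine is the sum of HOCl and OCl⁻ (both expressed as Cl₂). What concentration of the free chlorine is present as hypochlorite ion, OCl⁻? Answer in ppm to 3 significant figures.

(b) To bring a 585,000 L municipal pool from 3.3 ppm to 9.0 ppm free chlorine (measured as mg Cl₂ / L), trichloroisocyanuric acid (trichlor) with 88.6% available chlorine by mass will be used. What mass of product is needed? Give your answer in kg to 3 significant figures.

(a) [OCl⁻]/[HOCl] = 10^(pH − pKa) = 10^(7.96 − 7.52) = 10^0.44 = 2.754.
(a) Fraction as HOCl = 1 / (1 + 2.754) = 0.2664.
(a) OCl⁻ = (1 − 0.2664) × 4.27 ppm = 3.133 ppm.

(b) Chlorine deficit: 9.0 − 3.3 = 5.7 ppm = 5.7 mg/L as Cl₂.
(b) Cl₂ equivalent needed: 5.7 mg/L × 585,000 L = 3,334,000 mg = 3334 g.
(b) Product at 88.6% available chlorine: 3334 / 0.886 = 3764 g.

(a) 3.13 ppm; (b) 3.76 kg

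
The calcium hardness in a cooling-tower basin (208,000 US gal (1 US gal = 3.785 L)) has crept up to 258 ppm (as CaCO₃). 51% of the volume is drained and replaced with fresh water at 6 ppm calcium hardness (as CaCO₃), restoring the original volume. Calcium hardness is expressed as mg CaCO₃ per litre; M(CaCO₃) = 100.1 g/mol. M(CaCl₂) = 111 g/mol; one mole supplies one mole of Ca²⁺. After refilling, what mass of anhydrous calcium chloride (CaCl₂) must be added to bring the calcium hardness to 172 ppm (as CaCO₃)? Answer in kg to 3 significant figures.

37.1 kg

Volume: 208,000 US gal × 3.785 L/gal = 787,280 L.
After draining 51% and refilling: 258 × 0.49 + 6 × 0.51 = 129.48 ppm.
Deficit to target: 172 − 129.48 = 42.52 mg/L.
As CaCO₃: 42.52 mg/L × 787,280 L = 33,480 g; ÷ 100.1 = 334.4 mol Ca²⁺.
Mass: 334.4 × 111 = 37,120 g.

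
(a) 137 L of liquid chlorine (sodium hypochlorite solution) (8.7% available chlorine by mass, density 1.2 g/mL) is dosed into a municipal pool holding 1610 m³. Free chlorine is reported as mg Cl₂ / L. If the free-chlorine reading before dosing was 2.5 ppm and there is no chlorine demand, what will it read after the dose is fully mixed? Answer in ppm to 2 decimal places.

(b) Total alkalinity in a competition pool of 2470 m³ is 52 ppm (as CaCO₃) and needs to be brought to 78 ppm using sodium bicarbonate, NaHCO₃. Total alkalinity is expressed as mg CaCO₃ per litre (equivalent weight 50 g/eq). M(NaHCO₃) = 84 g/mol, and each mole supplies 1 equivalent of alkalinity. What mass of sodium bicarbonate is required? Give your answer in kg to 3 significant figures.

(a) 11.38 ppm; (b) 108 kg

(a) Volume: 1610 m³ = 1,610,000 L.
(a) Mass of solution: 137 L × 1000 mL/L × 1.2 g/mL = 164,400 g.
(a) Available chlorine delivered: 164,400 g × 0.087 = 14,300 g as Cl₂.
(a) Concentration rise: 14,300 g / 1,610,000 L = 8.884 mg/L = 8.88 ppm.
(a) Final FC: 2.5 + 8.88 = 11.38 ppm.

(b) Volume: 2470 m³ = 2,470,000 L.
(b) Alkalinity to add: (78 − 52) = 26 mg/L as CaCO₃ × 2,470,000 L = 64,220 g as CaCO₃.
(b) Equivalents: 64,220 g ÷ 50 g/eq = 1284 eq.
(b) NaHCO₃ supplies 1 eq per mole → 1284 mol.
(b) Mass: 1284 mol × 84 g/mol = 107,900 g.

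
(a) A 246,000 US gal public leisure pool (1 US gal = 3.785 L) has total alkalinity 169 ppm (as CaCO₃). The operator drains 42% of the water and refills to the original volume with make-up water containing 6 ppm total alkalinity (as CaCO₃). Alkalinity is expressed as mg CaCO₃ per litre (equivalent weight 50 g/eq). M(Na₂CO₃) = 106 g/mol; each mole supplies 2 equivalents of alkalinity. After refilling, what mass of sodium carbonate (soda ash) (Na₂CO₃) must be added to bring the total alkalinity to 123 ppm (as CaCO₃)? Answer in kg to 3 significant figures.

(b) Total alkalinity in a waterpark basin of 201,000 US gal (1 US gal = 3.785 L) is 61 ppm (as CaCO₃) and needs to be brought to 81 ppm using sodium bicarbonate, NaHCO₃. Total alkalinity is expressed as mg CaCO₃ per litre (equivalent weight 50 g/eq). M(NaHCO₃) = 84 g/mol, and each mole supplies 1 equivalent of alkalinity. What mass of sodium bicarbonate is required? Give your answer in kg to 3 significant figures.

(a) 22.2 kg; (b) 25.6 kg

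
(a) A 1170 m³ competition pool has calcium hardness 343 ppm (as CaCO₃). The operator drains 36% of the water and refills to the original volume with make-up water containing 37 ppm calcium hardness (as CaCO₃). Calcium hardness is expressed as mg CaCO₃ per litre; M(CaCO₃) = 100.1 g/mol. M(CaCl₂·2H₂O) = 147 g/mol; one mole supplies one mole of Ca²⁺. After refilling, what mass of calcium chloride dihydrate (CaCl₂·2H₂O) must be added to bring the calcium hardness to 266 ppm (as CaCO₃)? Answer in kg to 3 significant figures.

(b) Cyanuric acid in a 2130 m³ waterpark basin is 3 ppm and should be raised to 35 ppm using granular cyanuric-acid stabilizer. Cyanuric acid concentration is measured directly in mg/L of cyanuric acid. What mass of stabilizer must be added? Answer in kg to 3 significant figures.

(a) Volume: 1170 m³ = 1,170,000 L.
(a) After draining 36% and refilling: 343 × 0.64 + 37 × 0.36 = 232.84 ppm.
(a) Deficit to target: 266 − 232.84 = 33.16 mg/L.
(a) As CaCO₃: 33.16 mg/L × 1,170,000 L = 38,800 g; ÷ 100.1 = 387.6 mol Ca²⁺.
(a) Mass: 387.6 × 147 = 56,970 g.

(b) Volume: 2130 m³ = 2,130,000 L.
(b) CYA to add: (35 − 3) = 32 mg/L × 2,130,000 L = 68,160 g cyanuric acid.

(a) 57.0 kg; (b) 68.2 kg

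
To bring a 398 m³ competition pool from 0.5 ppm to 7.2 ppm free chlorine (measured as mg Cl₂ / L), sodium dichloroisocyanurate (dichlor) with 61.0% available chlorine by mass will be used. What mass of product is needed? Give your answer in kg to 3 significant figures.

4.37 kg

Volume: 398 m³ = 398,000 L.
Chlorine deficit: 7.2 − 0.5 = 6.7 ppm = 6.7 mg/L as Cl₂.
Cl₂ equivalent needed: 6.7 mg/L × 398,000 L = 2,667,000 mg = 2667 g.
Product at 61.0% available chlorine: 2667 / 0.61 = 4371 g.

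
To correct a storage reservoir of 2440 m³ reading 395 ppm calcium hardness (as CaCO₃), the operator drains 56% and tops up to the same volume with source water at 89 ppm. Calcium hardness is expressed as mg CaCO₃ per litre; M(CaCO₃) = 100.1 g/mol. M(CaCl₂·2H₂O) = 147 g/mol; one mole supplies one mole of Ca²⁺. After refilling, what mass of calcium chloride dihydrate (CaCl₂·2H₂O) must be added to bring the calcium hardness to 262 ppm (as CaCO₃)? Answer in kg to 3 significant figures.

Volume: 2440 m³ = 2,440,000 L.
After draining 56% and refilling: 395 × 0.44 + 89 × 0.56 = 223.64 ppm.
Deficit to target: 262 − 223.64 = 38.36 mg/L.
As CaCO₃: 38.36 mg/L × 2,440,000 L = 93,600 g; ÷ 100.1 = 935 mol Ca²⁺.
Mass: 935 × 147 = 137,500 g.

137 kg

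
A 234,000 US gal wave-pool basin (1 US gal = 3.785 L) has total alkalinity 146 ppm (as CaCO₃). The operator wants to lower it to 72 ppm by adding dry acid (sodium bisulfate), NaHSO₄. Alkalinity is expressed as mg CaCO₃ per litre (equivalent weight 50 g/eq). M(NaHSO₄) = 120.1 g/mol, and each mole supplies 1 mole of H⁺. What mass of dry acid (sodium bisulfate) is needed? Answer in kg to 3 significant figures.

Volume: 234,000 US gal × 3.785 L/gal = 885,690 L.
Alkalinity to neutralize: (146 − 72) = 74 mg/L as CaCO₃ × 885,690 L = 65,540 g as CaCO₃.
Equivalents of H⁺ required: 65,540 ÷ 50 g/eq = 1311 eq = 1311 mol NaHSO₄.
Mass of NaHSO₄: 1311 × 120.1 = 157,400 g.

157 kg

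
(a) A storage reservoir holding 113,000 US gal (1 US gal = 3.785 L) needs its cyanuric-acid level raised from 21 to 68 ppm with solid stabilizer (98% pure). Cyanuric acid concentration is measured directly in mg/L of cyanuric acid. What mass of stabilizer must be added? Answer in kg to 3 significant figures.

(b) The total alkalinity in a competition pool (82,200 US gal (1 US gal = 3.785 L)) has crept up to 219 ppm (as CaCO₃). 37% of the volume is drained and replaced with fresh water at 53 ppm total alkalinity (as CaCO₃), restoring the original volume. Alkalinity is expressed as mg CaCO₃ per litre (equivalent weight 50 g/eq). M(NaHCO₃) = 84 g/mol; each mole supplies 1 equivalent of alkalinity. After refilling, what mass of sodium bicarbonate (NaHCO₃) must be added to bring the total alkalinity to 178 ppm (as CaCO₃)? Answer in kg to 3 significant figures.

(a) Volume: 113,000 US gal × 3.785 L/gal = 427,705 L.
(a) CYA to add: (68 − 21) = 47 mg/L × 427,705 L = 20,100 g cyanuric acid.
(a) At 98% purity: 20,100 / 0.98 = 20,510 g product.

(b) Volume: 82,200 US gal × 3.785 L/gal = 311,127 L.
(b) After draining 37% and refilling: 219 × 0.63 + 53 × 0.37 = 157.58 ppm.
(b) Deficit to target: 178 − 157.58 = 20.42 mg/L.
(b) As CaCO₃: 20.42 mg/L × 311,127 L = 6353 g; ÷ 50 g/eq ÷ 1 = 127.1 mol NaHCO₃.
(b) Mass: 127.1 × 84 = 10,670 g.

(a) 20.5 kg; (b) 10.7 kg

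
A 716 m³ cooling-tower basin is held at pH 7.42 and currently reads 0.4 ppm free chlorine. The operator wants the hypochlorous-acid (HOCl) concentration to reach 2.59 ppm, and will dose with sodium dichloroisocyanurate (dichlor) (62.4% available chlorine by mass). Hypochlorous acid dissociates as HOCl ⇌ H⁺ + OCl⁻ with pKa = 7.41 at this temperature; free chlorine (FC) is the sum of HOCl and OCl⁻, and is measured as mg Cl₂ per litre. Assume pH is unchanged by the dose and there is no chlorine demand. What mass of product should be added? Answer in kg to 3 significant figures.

Volume: 716 m³ = 716,000 L.
[OCl⁻]/[HOCl] = 10^(pH − pKa) = 10^(7.42 − 7.41) = 1.023; fraction as HOCl = 1/(1 + 1.023) = 0.4942.
Free chlorine required for 2.59 ppm HOCl: 2.59 / 0.4942 = 5.24 ppm.
FC to add: 5.24 − 0.4 = 4.84 mg/L as Cl₂.
Cl₂ equivalent: 4.84 mg/L × 716,000 L = 3466 g.
Product at 62.4% available Cl: 3466 / 0.624 = 5554 g.

5.55 kg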